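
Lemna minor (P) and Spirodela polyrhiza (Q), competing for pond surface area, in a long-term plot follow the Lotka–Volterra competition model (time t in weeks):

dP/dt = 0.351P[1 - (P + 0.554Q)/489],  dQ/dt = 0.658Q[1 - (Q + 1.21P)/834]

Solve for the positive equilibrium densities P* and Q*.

Setting both brackets to zero gives the nullclines P + 0.554Q = 489 and 1.21P + Q = 834.
Substituting Q = 834 - 1.21P into the first: P(1 - 0.554·1.21) = 489 - 0.554·834.
So P* = 27/0.33 = 81.8, and then Q* = 834 - 1.21·81.8 = 735.

P* ≈ 81.8, Q* ≈ 735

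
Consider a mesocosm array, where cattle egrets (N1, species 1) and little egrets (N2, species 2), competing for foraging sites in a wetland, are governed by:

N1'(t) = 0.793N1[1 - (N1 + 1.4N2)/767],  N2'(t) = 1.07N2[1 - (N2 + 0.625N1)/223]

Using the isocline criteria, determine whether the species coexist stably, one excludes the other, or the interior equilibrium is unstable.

Compare the nullcline intercepts: K1/α12 = 767/1.4 = 548 > K2 = 223; K2/α21 = 223/0.625 = 357 < K1 = 767.
Since the inequalities point opposite ways, species 1 can invade but species 2 cannot.

species 1 excludes species 2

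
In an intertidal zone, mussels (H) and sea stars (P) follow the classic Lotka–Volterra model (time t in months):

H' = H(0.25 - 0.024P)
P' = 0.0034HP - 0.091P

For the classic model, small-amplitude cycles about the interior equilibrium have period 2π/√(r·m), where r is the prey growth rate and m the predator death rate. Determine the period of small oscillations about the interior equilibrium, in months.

Here r = 0.25 and m = 0.091, so r·m = 0.0227.
ω = √0.0227 = 0.151 per month, hence T = 2π/ω ≈ 41.7 months.

T ≈ 41.7 months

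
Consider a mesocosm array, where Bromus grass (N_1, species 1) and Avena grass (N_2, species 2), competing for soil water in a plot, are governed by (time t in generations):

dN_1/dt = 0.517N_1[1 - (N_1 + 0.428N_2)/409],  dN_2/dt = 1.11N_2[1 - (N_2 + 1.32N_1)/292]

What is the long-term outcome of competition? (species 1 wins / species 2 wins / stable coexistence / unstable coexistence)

species 1 excludes species 2

Compare the nullcline intercepts: K1/α12 = 409/0.428 = 956 > K2 = 292; K2/α21 = 292/1.32 = 221 < K1 = 409.
Since the inequalities point opposite ways, species 1 can invade but species 2 cannot.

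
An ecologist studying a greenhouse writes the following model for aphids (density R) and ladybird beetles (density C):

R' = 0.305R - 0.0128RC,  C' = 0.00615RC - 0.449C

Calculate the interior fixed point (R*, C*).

Set dC/dt = 0 with C > 0: 0.00615R - 0.449 = 0, so R* = 0.449/0.00615 = 73.
Set dR/dt = 0 with R > 0: 0.305 - 0.0128C = 0, so C* = 0.305/0.0128 = 23.8.

R* ≈ 73, C* ≈ 23.8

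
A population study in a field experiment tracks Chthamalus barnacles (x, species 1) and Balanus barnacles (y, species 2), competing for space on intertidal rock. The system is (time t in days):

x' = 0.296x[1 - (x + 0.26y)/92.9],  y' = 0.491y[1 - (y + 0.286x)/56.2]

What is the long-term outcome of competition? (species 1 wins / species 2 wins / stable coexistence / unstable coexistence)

Compare the nullcline intercepts: K1/α12 = 92.9/0.26 = 357 > K2 = 56.2; K2/α21 = 56.2/0.286 = 197 > K1 = 92.9.
Since both inequalities hold, each species can invade when rare, so the interior equilibrium is stable.

stable coexistence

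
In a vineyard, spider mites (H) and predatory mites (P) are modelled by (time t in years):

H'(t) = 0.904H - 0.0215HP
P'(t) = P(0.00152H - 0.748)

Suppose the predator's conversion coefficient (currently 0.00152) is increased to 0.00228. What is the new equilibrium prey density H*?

H* ≈ 328

At the interior fixed point, setting dP/dt = 0 with P > 0 fixes H* = (predator death rate)/(HP coefficient) — independent of the other coefficients.
With the change, H* = 0.748/0.00228 = 328; it falls from 492.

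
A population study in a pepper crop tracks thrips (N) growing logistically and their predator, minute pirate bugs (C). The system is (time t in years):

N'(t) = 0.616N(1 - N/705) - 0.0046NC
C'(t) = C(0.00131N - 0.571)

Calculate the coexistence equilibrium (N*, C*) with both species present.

From dC/dt = 0 with C > 0: 0.00131N* = 0.571, so N* = 436.
Substitute into dN/dt = 0: 0.616(1 - 436/705) = 0.0046C*.
The bracket is 0.382, giving C* = 0.235/0.0046 = 51.1.

N* ≈ 436, C* ≈ 51.1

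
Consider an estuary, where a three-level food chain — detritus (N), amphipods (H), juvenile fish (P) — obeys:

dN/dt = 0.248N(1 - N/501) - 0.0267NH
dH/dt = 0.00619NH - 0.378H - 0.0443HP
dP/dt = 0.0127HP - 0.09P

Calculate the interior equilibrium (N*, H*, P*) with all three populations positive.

From dP/dt = 0: 0.0127H* = 0.09, so H* = 7.09.
From dN/dt = 0: 0.248(1 - N*/501) = 0.0267·7.09, giving N* = 501·(1 - 0.763) = 119.
From dH/dt = 0: 0.00619·119 - 0.378 = 0.0443P*, so P* = 0.357/0.0443 = 8.06.

N* ≈ 119, H* ≈ 7.09, P* ≈ 8.06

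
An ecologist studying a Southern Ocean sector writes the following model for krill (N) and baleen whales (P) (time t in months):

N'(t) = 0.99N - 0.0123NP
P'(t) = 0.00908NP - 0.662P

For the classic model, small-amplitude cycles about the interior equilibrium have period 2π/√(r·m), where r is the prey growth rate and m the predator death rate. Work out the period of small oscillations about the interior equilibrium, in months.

T ≈ 7.76 months

Here r = 0.99 and m = 0.662, so r·m = 0.655.
ω = √0.655 = 0.81 per month, hence T = 2π/ω ≈ 7.76 months.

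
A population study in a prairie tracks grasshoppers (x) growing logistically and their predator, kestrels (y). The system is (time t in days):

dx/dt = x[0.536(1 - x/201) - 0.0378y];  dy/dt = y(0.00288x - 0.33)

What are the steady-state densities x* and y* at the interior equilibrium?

From dy/dt = 0 with y > 0: 0.00288x* = 0.33, so x* = 115.
Substitute into dx/dt = 0: 0.536(1 - 115/201) = 0.0378y*.
The bracket is 0.43, giving y* = 0.23/0.0378 = 6.1.

x* ≈ 115, y* ≈ 6.1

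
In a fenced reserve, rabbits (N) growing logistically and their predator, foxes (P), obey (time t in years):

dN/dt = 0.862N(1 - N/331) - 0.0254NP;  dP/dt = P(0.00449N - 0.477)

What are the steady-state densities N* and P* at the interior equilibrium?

From dP/dt = 0 with P > 0: 0.00449N* = 0.477, so N* = 106.
Substitute into dN/dt = 0: 0.862(1 - 106/331) = 0.0254P*.
The bracket is 0.679, giving P* = 0.585/0.0254 = 23.

N* ≈ 106, P* ≈ 23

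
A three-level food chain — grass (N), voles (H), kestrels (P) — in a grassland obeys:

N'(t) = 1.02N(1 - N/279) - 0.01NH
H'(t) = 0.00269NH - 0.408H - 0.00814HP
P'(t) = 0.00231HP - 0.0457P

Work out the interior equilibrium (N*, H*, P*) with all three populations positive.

From dP/dt = 0: 0.00231H* = 0.0457, so H* = 19.8.
From dN/dt = 0: 1.02(1 - N*/279) = 0.01·19.8, giving N* = 279·(1 - 0.194) = 225.
From dH/dt = 0: 0.00269·225 - 0.408 = 0.00814P*, so P* = 0.197/0.00814 = 24.2.

N* ≈ 225, H* ≈ 19.8, P* ≈ 24.2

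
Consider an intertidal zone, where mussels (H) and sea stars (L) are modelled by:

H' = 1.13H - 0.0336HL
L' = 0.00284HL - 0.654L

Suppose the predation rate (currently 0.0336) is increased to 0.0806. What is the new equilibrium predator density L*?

At the interior fixed point, setting dH/dt = 0 with H > 0 fixes L* = (prey growth rate)/(HL coefficient) — independent of the other coefficients.
With the change, L* = 1.13/0.0806 = 14; it falls from 33.6.

L* ≈ 14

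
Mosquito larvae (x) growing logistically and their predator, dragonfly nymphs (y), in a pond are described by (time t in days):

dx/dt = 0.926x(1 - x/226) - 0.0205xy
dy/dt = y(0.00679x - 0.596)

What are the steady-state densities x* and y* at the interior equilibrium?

From dy/dt = 0 with y > 0: 0.00679x* = 0.596, so x* = 87.8.
Substitute into dx/dt = 0: 0.926(1 - 87.8/226) = 0.0205y*.
The bracket is 0.612, giving y* = 0.566/0.0205 = 27.6.

x* ≈ 87.8, y* ≈ 27.6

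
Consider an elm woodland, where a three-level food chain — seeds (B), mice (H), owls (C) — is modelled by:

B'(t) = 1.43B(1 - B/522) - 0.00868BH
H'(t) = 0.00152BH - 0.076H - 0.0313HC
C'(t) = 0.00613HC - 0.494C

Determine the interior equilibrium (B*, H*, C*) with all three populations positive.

From dC/dt = 0: 0.00613H* = 0.494, so H* = 80.6.
From dB/dt = 0: 1.43(1 - B*/522) = 0.00868·80.6, giving B* = 522·(1 - 0.489) = 267.
From dH/dt = 0: 0.00152·267 - 0.076 = 0.0313C*, so C* = 0.329/0.0313 = 10.5.

B* ≈ 267, H* ≈ 80.6, C* ≈ 10.5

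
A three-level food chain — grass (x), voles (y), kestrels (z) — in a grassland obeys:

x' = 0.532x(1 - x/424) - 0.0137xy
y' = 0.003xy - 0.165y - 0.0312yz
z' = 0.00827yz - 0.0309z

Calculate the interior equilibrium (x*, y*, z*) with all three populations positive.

x* ≈ 383, y* ≈ 3.74, z* ≈ 31.6

From dz/dt = 0: 0.00827y* = 0.0309, so y* = 3.74.
From dx/dt = 0: 0.532(1 - x*/424) = 0.0137·3.74, giving x* = 424·(1 - 0.0962) = 383.
From dy/dt = 0: 0.003·383 - 0.165 = 0.0312z*, so z* = 0.985/0.0312 = 31.6.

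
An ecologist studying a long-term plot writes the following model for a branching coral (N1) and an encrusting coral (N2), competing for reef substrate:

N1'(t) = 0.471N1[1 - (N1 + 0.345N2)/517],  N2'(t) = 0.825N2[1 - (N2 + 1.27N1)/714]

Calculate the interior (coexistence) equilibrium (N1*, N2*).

N1* ≈ 482, N2* ≈ 102

Setting both brackets to zero gives the nullclines N1 + 0.345N2 = 517 and 1.27N1 + N2 = 714.
Substituting N2 = 714 - 1.27N1 into the first: N1(1 - 0.345·1.27) = 517 - 0.345·714.
So N1* = 271/0.562 = 482, and then N2* = 714 - 1.27·482 = 102.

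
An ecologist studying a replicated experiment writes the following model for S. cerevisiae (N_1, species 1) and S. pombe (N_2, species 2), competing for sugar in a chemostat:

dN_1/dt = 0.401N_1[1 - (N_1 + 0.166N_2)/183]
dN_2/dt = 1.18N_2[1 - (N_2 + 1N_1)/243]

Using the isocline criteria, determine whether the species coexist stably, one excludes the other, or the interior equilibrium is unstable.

Compare the nullcline intercepts: K1/α12 = 183/0.166 = 1100 > K2 = 243; K2/α21 = 243/1 = 243 > K1 = 183.
Since both inequalities hold, each species can invade when rare, so the interior equilibrium is stable.

stable coexistence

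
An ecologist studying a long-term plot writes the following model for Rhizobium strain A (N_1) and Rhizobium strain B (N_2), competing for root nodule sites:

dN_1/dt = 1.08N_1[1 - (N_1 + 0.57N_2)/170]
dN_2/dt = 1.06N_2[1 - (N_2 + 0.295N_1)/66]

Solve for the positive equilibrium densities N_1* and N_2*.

N_1* ≈ 159, N_2* ≈ 19.1

Setting both brackets to zero gives the nullclines N_1 + 0.57N_2 = 170 and 0.295N_1 + N_2 = 66.
Substituting N_2 = 66 - 0.295N_1 into the first: N_1(1 - 0.57·0.295) = 170 - 0.57·66.
So N_1* = 132/0.832 = 159, and then N_2* = 66 - 0.295·159 = 19.1.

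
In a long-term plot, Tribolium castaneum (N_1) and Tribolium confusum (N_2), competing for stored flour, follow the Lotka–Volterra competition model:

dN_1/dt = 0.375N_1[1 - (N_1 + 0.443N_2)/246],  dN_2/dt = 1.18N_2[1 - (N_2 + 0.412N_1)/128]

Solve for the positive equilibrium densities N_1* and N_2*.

Setting both brackets to zero gives the nullclines N_1 + 0.443N_2 = 246 and 0.412N_1 + N_2 = 128.
Substituting N_2 = 128 - 0.412N_1 into the first: N_1(1 - 0.443·0.412) = 246 - 0.443·128.
So N_1* = 189/0.817 = 232, and then N_2* = 128 - 0.412·232 = 32.6.

N_1* ≈ 232, N_2* ≈ 32.6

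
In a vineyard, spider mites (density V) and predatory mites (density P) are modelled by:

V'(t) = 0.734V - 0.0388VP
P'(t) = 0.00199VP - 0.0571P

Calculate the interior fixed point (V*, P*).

Set dP/dt = 0 with P > 0: 0.00199V - 0.0571 = 0, so V* = 0.0571/0.00199 = 28.7.
Set dV/dt = 0 with V > 0: 0.734 - 0.0388P = 0, so P* = 0.734/0.0388 = 18.9.

V* ≈ 28.7, P* ≈ 18.9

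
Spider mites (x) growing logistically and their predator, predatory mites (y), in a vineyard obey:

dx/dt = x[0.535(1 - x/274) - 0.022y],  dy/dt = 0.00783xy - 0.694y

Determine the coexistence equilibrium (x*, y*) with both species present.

From dy/dt = 0 with y > 0: 0.00783x* = 0.694, so x* = 88.6.
Substitute into dx/dt = 0: 0.535(1 - 88.6/274) = 0.022y*.
The bracket is 0.677, giving y* = 0.362/0.022 = 16.5.

x* ≈ 88.6, y* ≈ 16.5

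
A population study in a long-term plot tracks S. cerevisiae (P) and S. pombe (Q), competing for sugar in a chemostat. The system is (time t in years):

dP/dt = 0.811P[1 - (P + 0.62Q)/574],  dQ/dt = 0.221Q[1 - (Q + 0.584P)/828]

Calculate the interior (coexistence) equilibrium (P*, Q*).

P* ≈ 95.1, Q* ≈ 772

Setting both brackets to zero gives the nullclines P + 0.62Q = 574 and 0.584P + Q = 828.
Substituting Q = 828 - 0.584P into the first: P(1 - 0.62·0.584) = 574 - 0.62·828.
So P* = 60.6/0.638 = 95.1, and then Q* = 828 - 0.584·95.1 = 772.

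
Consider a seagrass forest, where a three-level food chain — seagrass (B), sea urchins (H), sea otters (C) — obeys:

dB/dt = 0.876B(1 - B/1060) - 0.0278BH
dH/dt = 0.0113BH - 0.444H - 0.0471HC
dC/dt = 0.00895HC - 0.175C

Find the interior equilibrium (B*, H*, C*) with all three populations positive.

B* ≈ 402, H* ≈ 19.6, C* ≈ 87.1

From dC/dt = 0: 0.00895H* = 0.175, so H* = 19.6.
From dB/dt = 0: 0.876(1 - B*/1060) = 0.0278·19.6, giving B* = 1060·(1 - 0.621) = 402.
From dH/dt = 0: 0.0113·402 - 0.444 = 0.0471C*, so C* = 4.1/0.0471 = 87.1.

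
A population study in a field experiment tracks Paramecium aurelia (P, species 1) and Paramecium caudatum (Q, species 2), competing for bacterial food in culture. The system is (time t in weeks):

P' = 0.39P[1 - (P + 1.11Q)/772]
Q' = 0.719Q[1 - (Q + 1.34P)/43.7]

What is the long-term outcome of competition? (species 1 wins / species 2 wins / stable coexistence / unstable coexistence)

Compare the nullcline intercepts: K1/α12 = 772/1.11 = 695 > K2 = 43.7; K2/α21 = 43.7/1.34 = 32.6 < K1 = 772.
Since the inequalities point opposite ways, species 1 can invade but species 2 cannot.

species 1 excludes species 2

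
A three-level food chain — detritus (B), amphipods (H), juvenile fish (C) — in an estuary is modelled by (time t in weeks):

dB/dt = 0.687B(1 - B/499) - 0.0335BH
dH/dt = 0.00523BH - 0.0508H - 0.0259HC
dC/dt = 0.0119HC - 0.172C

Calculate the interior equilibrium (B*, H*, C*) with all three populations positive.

B* ≈ 147, H* ≈ 14.5, C* ≈ 27.8

From dC/dt = 0: 0.0119H* = 0.172, so H* = 14.5.
From dB/dt = 0: 0.687(1 - B*/499) = 0.0335·14.5, giving B* = 499·(1 - 0.705) = 147.
From dH/dt = 0: 0.00523·147 - 0.0508 = 0.0259C*, so C* = 0.72/0.0259 = 27.8.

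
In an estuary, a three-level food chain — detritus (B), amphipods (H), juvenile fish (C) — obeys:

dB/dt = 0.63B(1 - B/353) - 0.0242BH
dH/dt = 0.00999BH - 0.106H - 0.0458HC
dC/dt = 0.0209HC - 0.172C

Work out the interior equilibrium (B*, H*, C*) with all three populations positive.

B* ≈ 241, H* ≈ 8.23, C* ≈ 50.3

From dC/dt = 0: 0.0209H* = 0.172, so H* = 8.23.
From dB/dt = 0: 0.63(1 - B*/353) = 0.0242·8.23, giving B* = 353·(1 - 0.316) = 241.
From dH/dt = 0: 0.00999·241 - 0.106 = 0.0458C*, so C* = 2.31/0.0458 = 50.3.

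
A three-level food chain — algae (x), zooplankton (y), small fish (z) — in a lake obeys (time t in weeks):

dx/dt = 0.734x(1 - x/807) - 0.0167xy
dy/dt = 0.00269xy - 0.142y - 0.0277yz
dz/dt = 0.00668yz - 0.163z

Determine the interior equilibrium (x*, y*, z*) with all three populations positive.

From dz/dt = 0: 0.00668y* = 0.163, so y* = 24.4.
From dx/dt = 0: 0.734(1 - x*/807) = 0.0167·24.4, giving x* = 807·(1 - 0.555) = 359.
From dy/dt = 0: 0.00269·359 - 0.142 = 0.0277z*, so z* = 0.824/0.0277 = 29.7.

x* ≈ 359, y* ≈ 24.4, z* ≈ 29.7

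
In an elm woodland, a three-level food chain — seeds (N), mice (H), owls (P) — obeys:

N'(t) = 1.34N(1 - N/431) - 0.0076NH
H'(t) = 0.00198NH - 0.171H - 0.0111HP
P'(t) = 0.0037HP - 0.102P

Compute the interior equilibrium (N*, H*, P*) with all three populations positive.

From dP/dt = 0: 0.0037H* = 0.102, so H* = 27.6.
From dN/dt = 0: 1.34(1 - N*/431) = 0.0076·27.6, giving N* = 431·(1 - 0.156) = 364.
From dH/dt = 0: 0.00198·364 - 0.171 = 0.0111P*, so P* = 0.549/0.0111 = 49.5.

N* ≈ 364, H* ≈ 27.6, P* ≈ 49.5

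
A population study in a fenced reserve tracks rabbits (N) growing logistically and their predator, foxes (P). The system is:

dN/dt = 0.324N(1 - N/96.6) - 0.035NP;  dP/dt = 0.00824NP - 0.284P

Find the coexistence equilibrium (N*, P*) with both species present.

N* ≈ 34.5, P* ≈ 5.95

From dP/dt = 0 with P > 0: 0.00824N* = 0.284, so N* = 34.5.
Substitute into dN/dt = 0: 0.324(1 - 34.5/96.6) = 0.035P*.
The bracket is 0.643, giving P* = 0.208/0.035 = 5.95.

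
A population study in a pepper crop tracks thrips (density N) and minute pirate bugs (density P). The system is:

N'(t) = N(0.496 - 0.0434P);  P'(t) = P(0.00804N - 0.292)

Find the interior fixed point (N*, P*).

N* ≈ 36.3, P* ≈ 11.4

Set dP/dt = 0 with P > 0: 0.00804N - 0.292 = 0, so N* = 0.292/0.00804 = 36.3.
Set dN/dt = 0 with N > 0: 0.496 - 0.0434P = 0, so P* = 0.496/0.0434 = 11.4.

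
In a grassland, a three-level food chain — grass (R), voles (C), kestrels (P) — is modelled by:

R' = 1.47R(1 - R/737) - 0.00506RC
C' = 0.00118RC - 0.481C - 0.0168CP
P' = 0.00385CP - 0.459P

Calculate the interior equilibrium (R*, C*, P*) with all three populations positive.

From dP/dt = 0: 0.00385C* = 0.459, so C* = 119.
From dR/dt = 0: 1.47(1 - R*/737) = 0.00506·119, giving R* = 737·(1 - 0.41) = 435.
From dC/dt = 0: 0.00118·435 - 0.481 = 0.0168P*, so P* = 0.0318/0.0168 = 1.89.

R* ≈ 435, C* ≈ 119, P* ≈ 1.89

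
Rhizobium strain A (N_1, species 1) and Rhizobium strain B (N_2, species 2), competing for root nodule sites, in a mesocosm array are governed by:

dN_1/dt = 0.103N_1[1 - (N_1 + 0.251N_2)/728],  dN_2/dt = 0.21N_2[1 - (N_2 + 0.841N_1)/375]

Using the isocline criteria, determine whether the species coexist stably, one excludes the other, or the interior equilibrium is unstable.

Compare the nullcline intercepts: K1/α12 = 728/0.251 = 2900 > K2 = 375; K2/α21 = 375/0.841 = 446 < K1 = 728.
Since the inequalities point opposite ways, species 1 can invade but species 2 cannot.

species 1 excludes species 2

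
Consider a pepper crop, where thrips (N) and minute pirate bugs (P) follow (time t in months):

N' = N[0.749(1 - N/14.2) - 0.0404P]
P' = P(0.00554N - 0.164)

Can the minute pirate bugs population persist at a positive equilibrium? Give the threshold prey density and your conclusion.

Threshold N = 29.6; K < 29.6, so no, the predator goes extinct.

The predator equation gives dP/dt > 0 only when N > 0.164/0.00554 = 29.6.
Without the predator, N → K = 14.2. Since 14.2 < 29.6, the predator cannot invade.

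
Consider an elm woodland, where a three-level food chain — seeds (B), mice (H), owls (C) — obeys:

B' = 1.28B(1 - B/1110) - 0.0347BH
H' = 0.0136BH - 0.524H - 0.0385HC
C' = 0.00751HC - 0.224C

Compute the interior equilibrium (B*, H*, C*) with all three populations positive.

From dC/dt = 0: 0.00751H* = 0.224, so H* = 29.8.
From dB/dt = 0: 1.28(1 - B*/1110) = 0.0347·29.8, giving B* = 1110·(1 - 0.809) = 212.
From dH/dt = 0: 0.0136·212 - 0.524 = 0.0385C*, so C* = 2.37/0.0385 = 61.4.

B* ≈ 212, H* ≈ 29.8, C* ≈ 61.4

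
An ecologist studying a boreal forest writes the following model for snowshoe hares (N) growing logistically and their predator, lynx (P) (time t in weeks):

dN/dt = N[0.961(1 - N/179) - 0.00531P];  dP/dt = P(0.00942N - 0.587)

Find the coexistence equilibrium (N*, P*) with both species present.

From dP/dt = 0 with P > 0: 0.00942N* = 0.587, so N* = 62.3.
Substitute into dN/dt = 0: 0.961(1 - 62.3/179) = 0.00531P*.
The bracket is 0.652, giving P* = 0.626/0.00531 = 118.

N* ≈ 62.3, P* ≈ 118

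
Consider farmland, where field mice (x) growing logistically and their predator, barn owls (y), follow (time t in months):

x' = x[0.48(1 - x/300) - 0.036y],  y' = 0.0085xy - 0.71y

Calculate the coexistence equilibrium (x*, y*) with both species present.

x* ≈ 83.5, y* ≈ 9.62

From dy/dt = 0 with y > 0: 0.0085x* = 0.71, so x* = 83.5.
Substitute into dx/dt = 0: 0.48(1 - 83.5/300) = 0.036y*.
The bracket is 0.722, giving y* = 0.346/0.036 = 9.62.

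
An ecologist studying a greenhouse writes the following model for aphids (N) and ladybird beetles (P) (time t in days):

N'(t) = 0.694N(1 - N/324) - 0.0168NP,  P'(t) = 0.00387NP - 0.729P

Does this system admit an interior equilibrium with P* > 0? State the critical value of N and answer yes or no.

Threshold N = 188; K > 188, so yes, the predator persists.

The predator equation gives dP/dt > 0 only when N > 0.729/0.00387 = 188.
Without the predator, N → K = 324. Since 324 > 188, the predator can invade and persist.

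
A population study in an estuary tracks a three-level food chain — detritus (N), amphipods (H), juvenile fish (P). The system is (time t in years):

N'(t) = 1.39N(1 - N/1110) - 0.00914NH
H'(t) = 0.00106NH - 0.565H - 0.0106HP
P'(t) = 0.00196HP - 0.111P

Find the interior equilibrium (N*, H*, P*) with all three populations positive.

From dP/dt = 0: 0.00196H* = 0.111, so H* = 56.6.
From dN/dt = 0: 1.39(1 - N*/1110) = 0.00914·56.6, giving N* = 1110·(1 - 0.372) = 697.
From dH/dt = 0: 0.00106·697 - 0.565 = 0.0106P*, so P* = 0.173/0.0106 = 16.4.

N* ≈ 697, H* ≈ 56.6, P* ≈ 16.4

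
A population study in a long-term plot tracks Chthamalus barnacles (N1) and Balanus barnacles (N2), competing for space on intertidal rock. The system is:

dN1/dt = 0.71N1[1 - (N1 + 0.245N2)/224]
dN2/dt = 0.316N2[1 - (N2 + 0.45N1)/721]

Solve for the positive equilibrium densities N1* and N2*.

N1* ≈ 53.2, N2* ≈ 697

Setting both brackets to zero gives the nullclines N1 + 0.245N2 = 224 and 0.45N1 + N2 = 721.
Substituting N2 = 721 - 0.45N1 into the first: N1(1 - 0.245·0.45) = 224 - 0.245·721.
So N1* = 47.4/0.89 = 53.2, and then N2* = 721 - 0.45·53.2 = 697.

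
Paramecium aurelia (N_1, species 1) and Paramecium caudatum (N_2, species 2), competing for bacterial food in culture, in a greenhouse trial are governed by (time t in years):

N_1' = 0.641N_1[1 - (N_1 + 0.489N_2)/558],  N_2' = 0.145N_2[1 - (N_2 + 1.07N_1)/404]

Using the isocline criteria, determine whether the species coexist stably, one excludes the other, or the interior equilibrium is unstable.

Compare the nullcline intercepts: K1/α12 = 558/0.489 = 1140 > K2 = 404; K2/α21 = 404/1.07 = 378 < K1 = 558.
Since the inequalities point opposite ways, species 1 can invade but species 2 cannot.

species 1 excludes species 2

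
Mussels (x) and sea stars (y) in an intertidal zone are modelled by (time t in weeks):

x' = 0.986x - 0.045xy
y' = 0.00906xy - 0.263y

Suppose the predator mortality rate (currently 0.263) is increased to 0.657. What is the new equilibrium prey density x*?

At the interior fixed point, setting dy/dt = 0 with y > 0 fixes x* = (predator death rate)/(xy coefficient) — independent of the other coefficients.
With the change, x* = 0.657/0.00906 = 72.5; it rises from 29.

x* ≈ 72.5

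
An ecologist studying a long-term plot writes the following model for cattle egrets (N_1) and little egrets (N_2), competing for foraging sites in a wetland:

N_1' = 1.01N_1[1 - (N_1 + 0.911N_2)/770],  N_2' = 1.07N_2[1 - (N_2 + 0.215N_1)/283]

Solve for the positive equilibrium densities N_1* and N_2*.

N_1* ≈ 637, N_2* ≈ 146

Setting both brackets to zero gives the nullclines N_1 + 0.911N_2 = 770 and 0.215N_1 + N_2 = 283.
Substituting N_2 = 283 - 0.215N_1 into the first: N_1(1 - 0.911·0.215) = 770 - 0.911·283.
So N_1* = 512/0.804 = 637, and then N_2* = 283 - 0.215·637 = 146.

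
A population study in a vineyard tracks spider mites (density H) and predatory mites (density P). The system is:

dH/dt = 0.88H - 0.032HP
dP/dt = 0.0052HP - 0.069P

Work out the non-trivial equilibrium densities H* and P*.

Set dP/dt = 0 with P > 0: 0.0052H - 0.069 = 0, so H* = 0.069/0.0052 = 13.3.
Set dH/dt = 0 with H > 0: 0.88 - 0.032P = 0, so P* = 0.88/0.032 = 27.5.

H* ≈ 13.3, P* ≈ 27.5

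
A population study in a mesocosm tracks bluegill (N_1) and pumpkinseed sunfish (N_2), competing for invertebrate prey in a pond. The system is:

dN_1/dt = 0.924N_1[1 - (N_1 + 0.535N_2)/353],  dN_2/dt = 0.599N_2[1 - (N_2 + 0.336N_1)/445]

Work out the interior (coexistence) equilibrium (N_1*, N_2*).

N_1* ≈ 140, N_2* ≈ 398

Setting both brackets to zero gives the nullclines N_1 + 0.535N_2 = 353 and 0.336N_1 + N_2 = 445.
Substituting N_2 = 445 - 0.336N_1 into the first: N_1(1 - 0.535·0.336) = 353 - 0.535·445.
So N_1* = 115/0.82 = 140, and then N_2* = 445 - 0.336·140 = 398.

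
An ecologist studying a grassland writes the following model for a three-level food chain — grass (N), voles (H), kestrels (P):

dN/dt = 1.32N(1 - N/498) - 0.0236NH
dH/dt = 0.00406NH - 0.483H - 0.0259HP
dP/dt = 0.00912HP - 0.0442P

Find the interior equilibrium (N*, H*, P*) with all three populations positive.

From dP/dt = 0: 0.00912H* = 0.0442, so H* = 4.85.
From dN/dt = 0: 1.32(1 - N*/498) = 0.0236·4.85, giving N* = 498·(1 - 0.0866) = 455.
From dH/dt = 0: 0.00406·455 - 0.483 = 0.0259P*, so P* = 1.36/0.0259 = 52.7.

N* ≈ 455, H* ≈ 4.85, P* ≈ 52.7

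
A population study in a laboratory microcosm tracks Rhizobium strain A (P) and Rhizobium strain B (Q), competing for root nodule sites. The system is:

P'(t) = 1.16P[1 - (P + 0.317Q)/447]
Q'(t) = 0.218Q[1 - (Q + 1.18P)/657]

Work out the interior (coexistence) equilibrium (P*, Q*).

Setting both brackets to zero gives the nullclines P + 0.317Q = 447 and 1.18P + Q = 657.
Substituting Q = 657 - 1.18P into the first: P(1 - 0.317·1.18) = 447 - 0.317·657.
So P* = 239/0.626 = 381, and then Q* = 657 - 1.18·381 = 207.

P* ≈ 381, Q* ≈ 207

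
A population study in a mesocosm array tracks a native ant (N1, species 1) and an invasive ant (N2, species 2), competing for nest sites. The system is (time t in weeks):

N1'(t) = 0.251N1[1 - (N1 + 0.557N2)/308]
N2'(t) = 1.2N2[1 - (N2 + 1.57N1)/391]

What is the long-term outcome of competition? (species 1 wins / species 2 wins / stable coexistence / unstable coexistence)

Compare the nullcline intercepts: K1/α12 = 308/0.557 = 553 > K2 = 391; K2/α21 = 391/1.57 = 249 < K1 = 308.
Since the inequalities point opposite ways, species 1 can invade but species 2 cannot.

species 1 excludes species 2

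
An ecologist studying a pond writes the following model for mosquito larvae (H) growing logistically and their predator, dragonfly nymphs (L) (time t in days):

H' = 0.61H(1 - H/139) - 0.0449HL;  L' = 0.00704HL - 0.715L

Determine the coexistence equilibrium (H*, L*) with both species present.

From dL/dt = 0 with L > 0: 0.00704H* = 0.715, so H* = 102.
Substitute into dH/dt = 0: 0.61(1 - 102/139) = 0.0449L*.
The bracket is 0.269, giving L* = 0.164/0.0449 = 3.66.

H* ≈ 102, L* ≈ 3.66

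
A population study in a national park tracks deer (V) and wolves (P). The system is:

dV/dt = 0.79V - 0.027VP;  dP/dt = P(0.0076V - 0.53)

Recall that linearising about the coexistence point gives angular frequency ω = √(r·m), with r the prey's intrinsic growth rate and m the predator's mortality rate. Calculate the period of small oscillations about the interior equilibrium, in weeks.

Here r = 0.79 and m = 0.53, so r·m = 0.419.
ω = √0.419 = 0.647 per week, hence T = 2π/ω ≈ 9.71 weeks.

T ≈ 9.71 weeks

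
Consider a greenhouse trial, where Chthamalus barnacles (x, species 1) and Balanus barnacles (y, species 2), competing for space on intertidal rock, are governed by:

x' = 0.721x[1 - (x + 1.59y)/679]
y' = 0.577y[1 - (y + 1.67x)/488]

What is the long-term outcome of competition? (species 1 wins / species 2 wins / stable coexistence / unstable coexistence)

Compare the nullcline intercepts: K1/α12 = 679/1.59 = 427 < K2 = 488; K2/α21 = 488/1.67 = 292 < K1 = 679.
Since both are reversed, neither can invade when rare; the interior point is a saddle.

unstable coexistence (outcome depends on initial conditions)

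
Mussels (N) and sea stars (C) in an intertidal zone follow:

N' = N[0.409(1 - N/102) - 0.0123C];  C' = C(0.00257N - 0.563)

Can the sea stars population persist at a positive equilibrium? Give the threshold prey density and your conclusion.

The predator equation gives dC/dt > 0 only when N > 0.563/0.00257 = 219.
Without the predator, N → K = 102. Since 102 < 219, the predator cannot invade.

Threshold N = 219; K < 219, so no, the predator goes extinct.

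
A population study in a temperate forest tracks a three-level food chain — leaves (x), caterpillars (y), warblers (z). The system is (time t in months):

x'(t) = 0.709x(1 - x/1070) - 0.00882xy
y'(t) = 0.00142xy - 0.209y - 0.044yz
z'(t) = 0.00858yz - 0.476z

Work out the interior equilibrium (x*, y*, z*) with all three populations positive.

From dz/dt = 0: 0.00858y* = 0.476, so y* = 55.5.
From dx/dt = 0: 0.709(1 - x*/1070) = 0.00882·55.5, giving x* = 1070·(1 - 0.69) = 332.
From dy/dt = 0: 0.00142·332 - 0.209 = 0.044z*, so z* = 0.262/0.044 = 5.95.

x* ≈ 332, y* ≈ 55.5, z* ≈ 5.95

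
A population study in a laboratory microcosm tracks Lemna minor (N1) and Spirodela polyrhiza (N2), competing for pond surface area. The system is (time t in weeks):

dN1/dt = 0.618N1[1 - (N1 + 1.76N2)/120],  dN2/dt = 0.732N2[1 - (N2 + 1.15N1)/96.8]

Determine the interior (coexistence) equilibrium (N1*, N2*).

N1* ≈ 49.2, N2* ≈ 40.2

Setting both brackets to zero gives the nullclines N1 + 1.76N2 = 120 and 1.15N1 + N2 = 96.8.
Substituting N2 = 96.8 - 1.15N1 into the first: N1(1 - 1.76·1.15) = 120 - 1.76·96.8.
So N1* = -50.4/-1.02 = 49.2, and then N2* = 96.8 - 1.15·49.2 = 40.2.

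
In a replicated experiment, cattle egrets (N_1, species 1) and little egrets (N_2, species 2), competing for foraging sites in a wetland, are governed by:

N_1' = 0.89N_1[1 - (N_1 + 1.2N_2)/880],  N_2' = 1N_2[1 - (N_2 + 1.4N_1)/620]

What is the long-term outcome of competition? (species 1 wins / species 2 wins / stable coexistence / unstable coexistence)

species 1 excludes species 2

Compare the nullcline intercepts: K1/α12 = 880/1.2 = 733 > K2 = 620; K2/α21 = 620/1.4 = 443 < K1 = 880.
Since the inequalities point opposite ways, species 1 can invade but species 2 cannot.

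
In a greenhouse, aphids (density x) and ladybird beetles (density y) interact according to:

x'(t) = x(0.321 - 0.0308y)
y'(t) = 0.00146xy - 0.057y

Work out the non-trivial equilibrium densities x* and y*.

Set dy/dt = 0 with y > 0: 0.00146x - 0.057 = 0, so x* = 0.057/0.00146 = 39.
Set dx/dt = 0 with x > 0: 0.321 - 0.0308y = 0, so y* = 0.321/0.0308 = 10.4.

x* ≈ 39, y* ≈ 10.4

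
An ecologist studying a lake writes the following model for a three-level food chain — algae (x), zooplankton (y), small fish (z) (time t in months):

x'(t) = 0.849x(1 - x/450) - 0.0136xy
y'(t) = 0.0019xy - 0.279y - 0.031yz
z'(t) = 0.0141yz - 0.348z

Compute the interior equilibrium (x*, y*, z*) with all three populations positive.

x* ≈ 272, y* ≈ 24.7, z* ≈ 7.68

From dz/dt = 0: 0.0141y* = 0.348, so y* = 24.7.
From dx/dt = 0: 0.849(1 - x*/450) = 0.0136·24.7, giving x* = 450·(1 - 0.395) = 272.
From dy/dt = 0: 0.0019·272 - 0.279 = 0.031z*, so z* = 0.238/0.031 = 7.68.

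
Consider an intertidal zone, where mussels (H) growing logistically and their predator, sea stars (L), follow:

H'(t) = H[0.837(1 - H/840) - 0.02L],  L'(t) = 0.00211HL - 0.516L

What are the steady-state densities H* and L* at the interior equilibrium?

H* ≈ 245, L* ≈ 29.7

From dL/dt = 0 with L > 0: 0.00211H* = 0.516, so H* = 245.
Substitute into dH/dt = 0: 0.837(1 - 245/840) = 0.02L*.
The bracket is 0.709, giving L* = 0.593/0.02 = 29.7.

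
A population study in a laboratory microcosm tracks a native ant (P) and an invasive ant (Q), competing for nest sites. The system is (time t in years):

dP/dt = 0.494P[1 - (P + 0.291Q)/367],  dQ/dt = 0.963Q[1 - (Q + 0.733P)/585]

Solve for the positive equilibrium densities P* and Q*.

P* ≈ 250, Q* ≈ 402

Setting both brackets to zero gives the nullclines P + 0.291Q = 367 and 0.733P + Q = 585.
Substituting Q = 585 - 0.733P into the first: P(1 - 0.291·0.733) = 367 - 0.291·585.
So P* = 197/0.787 = 250, and then Q* = 585 - 0.733·250 = 402.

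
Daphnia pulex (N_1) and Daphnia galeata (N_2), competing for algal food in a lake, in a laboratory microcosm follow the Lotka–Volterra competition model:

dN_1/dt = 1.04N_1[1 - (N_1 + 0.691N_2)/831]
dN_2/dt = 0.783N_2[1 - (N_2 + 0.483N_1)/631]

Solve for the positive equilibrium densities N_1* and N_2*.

Setting both brackets to zero gives the nullclines N_1 + 0.691N_2 = 831 and 0.483N_1 + N_2 = 631.
Substituting N_2 = 631 - 0.483N_1 into the first: N_1(1 - 0.691·0.483) = 831 - 0.691·631.
So N_1* = 395/0.666 = 593, and then N_2* = 631 - 0.483·593 = 345.

N_1* ≈ 593, N_2* ≈ 345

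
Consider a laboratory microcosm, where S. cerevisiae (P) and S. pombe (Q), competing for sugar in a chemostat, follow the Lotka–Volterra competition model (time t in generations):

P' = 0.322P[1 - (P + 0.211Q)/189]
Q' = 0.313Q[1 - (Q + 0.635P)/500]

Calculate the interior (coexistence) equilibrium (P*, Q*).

P* ≈ 96.4, Q* ≈ 439

Setting both brackets to zero gives the nullclines P + 0.211Q = 189 and 0.635P + Q = 500.
Substituting Q = 500 - 0.635P into the first: P(1 - 0.211·0.635) = 189 - 0.211·500.
So P* = 83.5/0.866 = 96.4, and then Q* = 500 - 0.635·96.4 = 439.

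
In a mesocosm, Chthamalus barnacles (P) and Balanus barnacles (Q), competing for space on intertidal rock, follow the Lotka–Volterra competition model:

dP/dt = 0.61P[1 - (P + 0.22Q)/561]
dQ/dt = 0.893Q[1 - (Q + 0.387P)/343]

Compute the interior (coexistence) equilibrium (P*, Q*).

Setting both brackets to zero gives the nullclines P + 0.22Q = 561 and 0.387P + Q = 343.
Substituting Q = 343 - 0.387P into the first: P(1 - 0.22·0.387) = 561 - 0.22·343.
So P* = 486/0.915 = 531, and then Q* = 343 - 0.387·531 = 138.

P* ≈ 531, Q* ≈ 138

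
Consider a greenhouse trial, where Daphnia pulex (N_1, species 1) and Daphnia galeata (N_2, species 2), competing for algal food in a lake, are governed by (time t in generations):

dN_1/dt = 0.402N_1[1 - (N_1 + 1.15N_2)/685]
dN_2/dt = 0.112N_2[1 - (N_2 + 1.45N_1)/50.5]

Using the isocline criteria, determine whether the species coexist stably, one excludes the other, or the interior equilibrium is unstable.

species 1 excludes species 2

Compare the nullcline intercepts: K1/α12 = 685/1.15 = 596 > K2 = 50.5; K2/α21 = 50.5/1.45 = 34.8 < K1 = 685.
Since the inequalities point opposite ways, species 1 can invade but species 2 cannot.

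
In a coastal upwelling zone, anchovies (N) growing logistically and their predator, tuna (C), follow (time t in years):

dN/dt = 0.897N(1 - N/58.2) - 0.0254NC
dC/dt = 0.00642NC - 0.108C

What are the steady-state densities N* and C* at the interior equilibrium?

From dC/dt = 0 with C > 0: 0.00642N* = 0.108, so N* = 16.8.
Substitute into dN/dt = 0: 0.897(1 - 16.8/58.2) = 0.0254C*.
The bracket is 0.711, giving C* = 0.638/0.0254 = 25.1.

N* ≈ 16.8, C* ≈ 25.1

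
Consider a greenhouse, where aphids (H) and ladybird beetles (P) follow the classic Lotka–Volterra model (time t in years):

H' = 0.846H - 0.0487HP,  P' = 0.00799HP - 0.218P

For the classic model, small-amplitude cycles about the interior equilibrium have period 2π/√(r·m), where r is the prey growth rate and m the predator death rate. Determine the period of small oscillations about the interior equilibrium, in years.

T ≈ 14.6 years

Here r = 0.846 and m = 0.218, so r·m = 0.184.
ω = √0.184 = 0.429 per year, hence T = 2π/ω ≈ 14.6 years.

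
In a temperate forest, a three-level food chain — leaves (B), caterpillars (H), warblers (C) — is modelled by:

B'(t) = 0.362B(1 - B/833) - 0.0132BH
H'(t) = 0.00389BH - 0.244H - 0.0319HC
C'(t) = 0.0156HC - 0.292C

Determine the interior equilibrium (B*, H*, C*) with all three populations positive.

B* ≈ 264, H* ≈ 18.7, C* ≈ 24.6

From dC/dt = 0: 0.0156H* = 0.292, so H* = 18.7.
From dB/dt = 0: 0.362(1 - B*/833) = 0.0132·18.7, giving B* = 833·(1 - 0.683) = 264.
From dH/dt = 0: 0.00389·264 - 0.244 = 0.0319C*, so C* = 0.785/0.0319 = 24.6.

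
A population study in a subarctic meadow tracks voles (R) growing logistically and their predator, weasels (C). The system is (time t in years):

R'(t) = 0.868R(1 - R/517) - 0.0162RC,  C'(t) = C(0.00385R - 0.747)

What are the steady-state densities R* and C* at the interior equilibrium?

R* ≈ 194, C* ≈ 33.5

From dC/dt = 0 with C > 0: 0.00385R* = 0.747, so R* = 194.
Substitute into dR/dt = 0: 0.868(1 - 194/517) = 0.0162C*.
The bracket is 0.625, giving C* = 0.542/0.0162 = 33.5.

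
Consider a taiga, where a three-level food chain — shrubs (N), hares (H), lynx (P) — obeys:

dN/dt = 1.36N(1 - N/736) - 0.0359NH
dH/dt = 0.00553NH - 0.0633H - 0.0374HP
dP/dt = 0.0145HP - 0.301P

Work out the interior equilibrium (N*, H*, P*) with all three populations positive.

From dP/dt = 0: 0.0145H* = 0.301, so H* = 20.8.
From dN/dt = 0: 1.36(1 - N*/736) = 0.0359·20.8, giving N* = 736·(1 - 0.548) = 333.
From dH/dt = 0: 0.00553·333 - 0.0633 = 0.0374P*, so P* = 1.78/0.0374 = 47.5.

N* ≈ 333, H* ≈ 20.8, P* ≈ 47.5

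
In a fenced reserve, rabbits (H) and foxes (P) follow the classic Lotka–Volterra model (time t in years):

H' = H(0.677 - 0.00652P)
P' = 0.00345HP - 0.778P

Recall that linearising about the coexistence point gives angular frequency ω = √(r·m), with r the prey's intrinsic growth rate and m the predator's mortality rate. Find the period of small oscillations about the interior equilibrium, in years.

T ≈ 8.66 years

Here r = 0.677 and m = 0.778, so r·m = 0.527.
ω = √0.527 = 0.726 per year, hence T = 2π/ω ≈ 8.66 years.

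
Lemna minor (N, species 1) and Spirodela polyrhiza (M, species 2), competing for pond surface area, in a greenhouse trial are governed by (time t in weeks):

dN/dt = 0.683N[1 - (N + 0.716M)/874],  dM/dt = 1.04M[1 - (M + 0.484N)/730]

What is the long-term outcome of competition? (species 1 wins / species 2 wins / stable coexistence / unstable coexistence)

Compare the nullcline intercepts: K1/α12 = 874/0.716 = 1220 > K2 = 730; K2/α21 = 730/0.484 = 1510 > K1 = 874.
Since both inequalities hold, each species can invade when rare, so the interior equilibrium is stable.

stable coexistence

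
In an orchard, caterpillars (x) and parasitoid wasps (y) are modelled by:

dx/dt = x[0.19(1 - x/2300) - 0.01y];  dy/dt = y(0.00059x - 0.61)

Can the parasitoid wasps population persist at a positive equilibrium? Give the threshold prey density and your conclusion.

The predator equation gives dy/dt > 0 only when x > 0.61/0.00059 = 1030.
Without the predator, x → K = 2300. Since 2300 > 1030, the predator can invade and persist.

Threshold x = 1030; K > 1030, so yes, the predator persists.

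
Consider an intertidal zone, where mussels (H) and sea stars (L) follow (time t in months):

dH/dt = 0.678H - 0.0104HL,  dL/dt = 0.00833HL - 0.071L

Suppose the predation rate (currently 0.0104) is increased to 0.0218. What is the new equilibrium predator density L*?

L* ≈ 31.1

At the interior fixed point, setting dH/dt = 0 with H > 0 fixes L* = (prey growth rate)/(HL coefficient) — independent of the other coefficients.
With the change, L* = 0.678/0.0218 = 31.1; it falls from 65.2.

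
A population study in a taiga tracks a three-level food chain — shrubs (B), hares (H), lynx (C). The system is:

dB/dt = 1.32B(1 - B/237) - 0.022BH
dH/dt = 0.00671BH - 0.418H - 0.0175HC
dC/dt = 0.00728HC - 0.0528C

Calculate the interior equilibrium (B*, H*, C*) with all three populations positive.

B* ≈ 208, H* ≈ 7.25, C* ≈ 56

From dC/dt = 0: 0.00728H* = 0.0528, so H* = 7.25.
From dB/dt = 0: 1.32(1 - B*/237) = 0.022·7.25, giving B* = 237·(1 - 0.121) = 208.
From dH/dt = 0: 0.00671·208 - 0.418 = 0.0175C*, so C* = 0.98/0.0175 = 56.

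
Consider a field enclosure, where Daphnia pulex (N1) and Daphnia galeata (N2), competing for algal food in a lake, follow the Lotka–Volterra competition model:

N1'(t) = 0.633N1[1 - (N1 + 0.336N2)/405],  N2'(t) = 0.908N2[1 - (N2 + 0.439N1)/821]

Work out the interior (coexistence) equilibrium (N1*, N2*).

Setting both brackets to zero gives the nullclines N1 + 0.336N2 = 405 and 0.439N1 + N2 = 821.
Substituting N2 = 821 - 0.439N1 into the first: N1(1 - 0.336·0.439) = 405 - 0.336·821.
So N1* = 129/0.852 = 151, and then N2* = 821 - 0.439·151 = 754.

N1* ≈ 151, N2* ≈ 754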